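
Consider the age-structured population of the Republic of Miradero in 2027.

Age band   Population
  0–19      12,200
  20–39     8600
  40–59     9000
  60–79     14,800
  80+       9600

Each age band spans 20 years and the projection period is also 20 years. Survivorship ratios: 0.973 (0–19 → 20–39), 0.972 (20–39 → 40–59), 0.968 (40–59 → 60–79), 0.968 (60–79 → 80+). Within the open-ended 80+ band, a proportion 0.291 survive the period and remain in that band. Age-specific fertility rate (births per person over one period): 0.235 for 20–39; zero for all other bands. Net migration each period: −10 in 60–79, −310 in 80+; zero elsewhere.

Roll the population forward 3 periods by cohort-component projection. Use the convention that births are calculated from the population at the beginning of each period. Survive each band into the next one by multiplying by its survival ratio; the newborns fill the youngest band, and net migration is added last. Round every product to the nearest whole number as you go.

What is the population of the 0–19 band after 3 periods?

Call the bands 1 to 5, youngest first.
Period 1:
Births: 8600 × 0.235 = 2021
Band 2: 12200 × 0.973 = 11871
Band 3: 8600 × 0.972 = 8359
Band 4: 9000 × 0.968 = 8712
Band 5: 14800 × 0.968 + 9600 × 0.291 = 14326 + 2794 = 17120
Net migration: Band 4 − 10 → 8702; Band 5 − 310 → 16810
→ [2021, 11871, 8359, 8702, 16810]
Period 2:
Births: 11871 × 0.235 = 2790
Band 2: 2021 × 0.973 = 1966
Band 3: 11871 × 0.972 = 11539
Band 4: 8359 × 0.968 = 8092
Band 5: 8702 × 0.968 + 16810 × 0.291 = 8424 + 4892 = 13316
Net migration: Band 4 − 10 → 8082; Band 5 − 310 → 13006
→ [2790, 1966, 11539, 8082, 13006]
Period 3:
Births: 1966 × 0.235 = 462
Band 2: 2790 × 0.973 = 2715
Band 3: 1966 × 0.972 = 1911
Band 4: 11539 × 0.968 = 11170
Band 5: 8082 × 0.968 + 13006 × 0.291 = 7823 + 3785 = 11608
Net migration: Band 4 − 10 → 11160; Band 5 − 310 → 11298
→ [462, 2715, 1911, 11160, 11298]

462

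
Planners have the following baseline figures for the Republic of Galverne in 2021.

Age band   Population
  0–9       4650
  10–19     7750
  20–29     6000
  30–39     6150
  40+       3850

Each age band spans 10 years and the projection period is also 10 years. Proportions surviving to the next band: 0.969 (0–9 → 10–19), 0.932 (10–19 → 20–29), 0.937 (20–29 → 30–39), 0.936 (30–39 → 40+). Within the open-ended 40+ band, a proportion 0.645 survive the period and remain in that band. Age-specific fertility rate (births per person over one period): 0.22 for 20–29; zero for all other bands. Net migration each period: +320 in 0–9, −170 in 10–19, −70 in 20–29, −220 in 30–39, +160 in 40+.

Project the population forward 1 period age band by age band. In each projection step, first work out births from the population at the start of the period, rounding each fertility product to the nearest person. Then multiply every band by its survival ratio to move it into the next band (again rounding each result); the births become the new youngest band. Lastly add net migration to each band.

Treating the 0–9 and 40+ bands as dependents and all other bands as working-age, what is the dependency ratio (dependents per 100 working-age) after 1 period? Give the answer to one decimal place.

Numbering the groups 1..5 from youngest to oldest:
After projecting period 1:
Births: 6000 * 0.22 = 1320
Group 2: 4650 * 0.969 = 4506
Group 3: 7750 * 0.932 = 7223
Group 4: 6000 * 0.937 = 5622
Group 5: 6150 * 0.936 + 3850 * 0.645 = 5756 + 2483 = 8239
Net migration: Group 1 + 320 → 1640; Group 2 − 170 → 4336; Group 3 − 70 → 7153; Group 4 − 220 → 5402; Group 5 + 160 → 8399
Population now: 0–9=1640, 10–19=4336, 20–29=7153, 30–39=5402, 40+=8399
Dependents (band 0–9 + band 40+) = 1640 + 8399 = 10039; working-age = 16891; ratio = 10039/16891 × 100 = 59.4

59.4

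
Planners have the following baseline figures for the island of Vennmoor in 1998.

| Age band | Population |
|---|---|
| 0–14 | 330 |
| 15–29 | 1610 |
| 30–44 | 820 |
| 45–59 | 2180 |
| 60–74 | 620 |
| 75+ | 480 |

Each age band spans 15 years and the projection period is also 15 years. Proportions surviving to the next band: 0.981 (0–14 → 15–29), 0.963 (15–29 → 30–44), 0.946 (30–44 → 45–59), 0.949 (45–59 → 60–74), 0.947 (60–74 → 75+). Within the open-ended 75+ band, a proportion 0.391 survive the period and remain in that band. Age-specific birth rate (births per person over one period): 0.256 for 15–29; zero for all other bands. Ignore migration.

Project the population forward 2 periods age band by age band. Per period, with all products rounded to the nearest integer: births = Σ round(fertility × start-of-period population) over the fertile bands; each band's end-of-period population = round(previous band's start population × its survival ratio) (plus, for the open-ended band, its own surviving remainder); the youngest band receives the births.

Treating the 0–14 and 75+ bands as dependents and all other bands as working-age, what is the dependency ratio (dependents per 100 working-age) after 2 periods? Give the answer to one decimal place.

[period 1]
Births: 1610 * 0.256 = 412
15–29: 330 * 0.981 = 324
30–44: 1610 * 0.963 = 1550
45–59: 820 * 0.946 = 776
60–74: 2180 * 0.949 = 2069
75+: 620 * 0.947 + 480 * 0.391 = 587 + 188 = 775
Giving 412 / 324 / 1550 / 776 / 2069 / 775.
[period 2]
Births: 324 * 0.256 = 83
15–29: 412 * 0.981 = 404
30–44: 324 * 0.963 = 312
45–59: 1550 * 0.946 = 1466
60–74: 776 * 0.949 = 736
75+: 2069 * 0.947 + 775 * 0.391 = 1959 + 303 = 2262
Giving 83 / 404 / 312 / 1466 / 736 / 2262.
Dependents (band 0–14 + band 75+) = 83 + 2262 = 2345; working-age = 2918; ratio = 2345/2918 × 100 = 80.4

80.4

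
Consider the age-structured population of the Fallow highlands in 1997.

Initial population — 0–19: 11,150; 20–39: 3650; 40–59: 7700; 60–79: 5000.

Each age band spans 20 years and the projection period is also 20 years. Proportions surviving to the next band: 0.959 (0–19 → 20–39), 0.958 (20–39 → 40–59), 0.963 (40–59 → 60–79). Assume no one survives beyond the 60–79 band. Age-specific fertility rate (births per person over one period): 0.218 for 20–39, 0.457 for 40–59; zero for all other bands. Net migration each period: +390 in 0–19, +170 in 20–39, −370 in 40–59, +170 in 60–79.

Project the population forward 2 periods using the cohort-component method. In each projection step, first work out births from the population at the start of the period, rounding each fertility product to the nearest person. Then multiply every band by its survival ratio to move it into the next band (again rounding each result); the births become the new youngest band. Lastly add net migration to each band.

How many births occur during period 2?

3797

(Groups numbered youngest = 1 to oldest = 4.)
[period 1]
Births: 3650 * 0.218 = 796 ; 7700 * 0.457 = 3519 → total 4315
Group 2: 11150 * 0.959 = 10693
Group 3: 3650 * 0.958 = 3497
Group 4: 7700 * 0.963 = 7415
Net migration: Group 1 + 390 → 4705; Group 2 + 170 → 10863; Group 3 − 370 → 3127; Group 4 + 170 → 7585
Population now: 0–19=4705, 20–39=10863, 40–59=3127, 60–79=7585
[period 2]
Births: 10863 * 0.218 = 2368 ; 3127 * 0.457 = 1429 → total 3797
Group 2: 4705 * 0.959 = 4512
Group 3: 10863 * 0.958 = 10407
Group 4: 3127 * 0.963 = 3011
Net migration: Group 1 + 390 → 4187; Group 2 + 170 → 4682; Group 3 − 370 → 10037; Group 4 + 170 → 3181
Population now: 0–19=4187, 20–39=4682, 40–59=10037, 60–79=3181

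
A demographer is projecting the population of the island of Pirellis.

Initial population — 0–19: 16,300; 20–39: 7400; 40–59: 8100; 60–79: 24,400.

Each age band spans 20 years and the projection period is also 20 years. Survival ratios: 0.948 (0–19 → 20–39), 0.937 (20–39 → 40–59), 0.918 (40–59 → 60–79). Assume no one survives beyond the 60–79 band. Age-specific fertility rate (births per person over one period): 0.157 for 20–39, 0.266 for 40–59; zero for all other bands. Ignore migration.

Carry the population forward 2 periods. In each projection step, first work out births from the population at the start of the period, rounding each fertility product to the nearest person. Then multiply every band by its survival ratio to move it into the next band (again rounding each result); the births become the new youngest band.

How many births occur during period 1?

Let band 1 be 0–19 through band 4 = 60–79.
After projecting period 1:
Births: 7400 × 0.157 = 1162  |  8100 × 0.266 = 2155 → 3317
Band 2: 16300 × 0.948 = 15452
Band 3: 7400 × 0.937 = 6934
Band 4: 8100 × 0.918 = 7436
Giving 3317 / 15452 / 6934 / 7436.

3317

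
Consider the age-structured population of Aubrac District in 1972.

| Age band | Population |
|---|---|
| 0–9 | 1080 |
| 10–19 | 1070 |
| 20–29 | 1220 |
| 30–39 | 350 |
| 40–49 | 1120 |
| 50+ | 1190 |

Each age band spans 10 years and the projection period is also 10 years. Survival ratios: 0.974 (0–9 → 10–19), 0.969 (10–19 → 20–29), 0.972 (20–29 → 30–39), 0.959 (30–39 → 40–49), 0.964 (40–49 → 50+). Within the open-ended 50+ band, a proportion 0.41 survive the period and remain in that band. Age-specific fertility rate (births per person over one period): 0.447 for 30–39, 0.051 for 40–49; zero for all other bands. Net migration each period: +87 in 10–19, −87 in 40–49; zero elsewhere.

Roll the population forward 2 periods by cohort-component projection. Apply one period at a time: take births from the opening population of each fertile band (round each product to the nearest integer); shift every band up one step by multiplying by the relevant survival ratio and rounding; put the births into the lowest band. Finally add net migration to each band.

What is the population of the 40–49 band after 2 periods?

1050

(Bands numbered youngest = 1 to oldest = 6.)
Period 1.
Births: 350 × 0.447 = 156 ; 1120 × 0.051 = 57 ⇒ total 213
Band 2: 1080 × 0.974 = 1052
Band 3: 1070 × 0.969 = 1037
Band 4: 1220 × 0.972 = 1186
Band 5: 350 × 0.959 = 336
Band 6: 1120 × 0.964 + 1190 × 0.41 = 1080 + 488 = 1568
Net migration: Band 2 + 87 → 1139; Band 5 − 87 → 249
Giving 213 / 1139 / 1037 / 1186 / 249 / 1568.
Period 2.
Births: 1186 × 0.447 = 530 ; 249 × 0.051 = 13 ⇒ total 543
Band 2: 213 × 0.974 = 207
Band 3: 1139 × 0.969 = 1104
Band 4: 1037 × 0.972 = 1008
Band 5: 1186 × 0.959 = 1137
Band 6: 249 × 0.964 + 1568 × 0.41 = 240 + 643 = 883
Net migration: Band 2 + 87 → 294; Band 5 − 87 → 1050
Giving 543 / 294 / 1104 / 1008 / 1050 / 883.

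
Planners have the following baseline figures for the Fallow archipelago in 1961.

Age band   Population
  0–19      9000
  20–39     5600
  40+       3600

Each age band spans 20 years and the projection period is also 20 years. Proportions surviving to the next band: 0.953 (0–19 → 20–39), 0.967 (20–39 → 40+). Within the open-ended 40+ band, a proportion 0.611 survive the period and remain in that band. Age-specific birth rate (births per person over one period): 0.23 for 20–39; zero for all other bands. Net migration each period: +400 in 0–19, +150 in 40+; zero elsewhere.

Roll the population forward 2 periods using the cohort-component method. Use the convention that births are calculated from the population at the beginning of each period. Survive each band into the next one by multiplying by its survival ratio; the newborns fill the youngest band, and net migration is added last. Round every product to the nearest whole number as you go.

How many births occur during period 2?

1973

Let group 1 be 0–19 through group 3 = 40+.
— Period 1 —
Births: 5600 × 0.23 = 1288
Group 2: 9000 × 0.953 = 8577
Group 3: 5600 × 0.967 + 3600 × 0.611 = 5415 + 2200 = 7615
Net migration: Group 1 + 400 → 1688; Group 3 + 150 → 7765
Population now: 0–19=1688, 20–39=8577, 40+=7765
— Period 2 —
Births: 8577 × 0.23 = 1973
Group 2: 1688 × 0.953 = 1609
Group 3: 8577 × 0.967 + 7765 × 0.611 = 8294 + 4744 = 13038
Net migration: Group 1 + 400 → 2373; Group 3 + 150 → 13188
Population now: 0–19=2373, 20–39=1609, 40+=13188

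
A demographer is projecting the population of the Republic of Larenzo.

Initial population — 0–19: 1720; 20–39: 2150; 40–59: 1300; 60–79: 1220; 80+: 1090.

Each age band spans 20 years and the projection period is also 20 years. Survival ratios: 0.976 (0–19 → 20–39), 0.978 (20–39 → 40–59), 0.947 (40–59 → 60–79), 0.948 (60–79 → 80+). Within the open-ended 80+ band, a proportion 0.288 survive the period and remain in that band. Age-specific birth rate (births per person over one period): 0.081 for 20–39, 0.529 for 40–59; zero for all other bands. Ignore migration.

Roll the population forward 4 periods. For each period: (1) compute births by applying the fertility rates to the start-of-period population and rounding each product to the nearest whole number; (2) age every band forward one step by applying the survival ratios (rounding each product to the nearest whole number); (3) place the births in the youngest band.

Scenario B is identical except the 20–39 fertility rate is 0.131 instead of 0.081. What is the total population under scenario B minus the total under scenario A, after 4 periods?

359

(Groups numbered youngest = 1 to oldest = 5.)
Period 1:
Births: 2150 × 0.081 = 174, 1300 × 0.529 = 688 → total 862
Group 2: 1720 × 0.976 = 1679
Group 3: 2150 × 0.978 = 2103
Group 4: 1300 × 0.947 = 1231
Group 5: 1220 × 0.948 + 1090 × 0.288 = 1157 + 314 = 1471
Giving 862 / 1679 / 2103 / 1231 / 1471.
Period 2:
Births: 1679 × 0.081 = 136, 2103 × 0.529 = 1112 → total 1248
Group 2: 862 × 0.976 = 841
Group 3: 1679 × 0.978 = 1642
Group 4: 2103 × 0.947 = 1992
Group 5: 1231 × 0.948 + 1471 × 0.288 = 1167 + 424 = 1591
Giving 1248 / 841 / 1642 / 1992 / 1591.
Period 3:
Births: 841 × 0.081 = 68, 1642 × 0.529 = 869 → total 937
Group 2: 1248 × 0.976 = 1218
Group 3: 841 × 0.978 = 822
Group 4: 1642 × 0.947 = 1555
Group 5: 1992 × 0.948 + 1591 × 0.288 = 1888 + 458 = 2346
Giving 937 / 1218 / 822 / 1555 / 2346.
Period 4:
Births: 1218 × 0.081 = 99, 822 × 0.529 = 435 → total 534
Group 2: 937 × 0.976 = 915
Group 3: 1218 × 0.978 = 1191
Group 4: 822 × 0.947 = 778
Group 5: 1555 × 0.948 + 2346 × 0.288 = 1474 + 676 = 2150
Giving 534 / 915 / 1191 / 778 / 2150.
Scenario A total after 4 periods: 5568
Scenario B projection —
Period 1:
Births: 2150 × 0.131 = 282, 1300 × 0.529 = 688 → total 970
Group 2: 1720 × 0.976 = 1679
Group 3: 2150 × 0.978 = 2103
Group 4: 1300 × 0.947 = 1231
Group 5: 1220 × 0.948 + 1090 × 0.288 = 1157 + 314 = 1471
Giving 970 / 1679 / 2103 / 1231 / 1471.
Period 2:
Births: 1679 × 0.131 = 220, 2103 × 0.529 = 1112 → total 1332
Group 2: 970 × 0.976 = 947
Group 3: 1679 × 0.978 = 1642
Group 4: 2103 × 0.947 = 1992
Group 5: 1231 × 0.948 + 1471 × 0.288 = 1167 + 424 = 1591
Giving 1332 / 947 / 1642 / 1992 / 1591.
Period 3:
Births: 947 × 0.131 = 124, 1642 × 0.529 = 869 → total 993
Group 2: 1332 × 0.976 = 1300
Group 3: 947 × 0.978 = 926
Group 4: 1642 × 0.947 = 1555
Group 5: 1992 × 0.948 + 1591 × 0.288 = 1888 + 458 = 2346
Giving 993 / 1300 / 926 / 1555 / 2346.
Period 4:
Births: 1300 × 0.131 = 170, 926 × 0.529 = 490 → total 660
Group 2: 993 × 0.976 = 969
Group 3: 1300 × 0.978 = 1271
Group 4: 926 × 0.947 = 877
Group 5: 1555 × 0.948 + 2346 × 0.288 = 1474 + 676 = 2150
Giving 660 / 969 / 1271 / 877 / 2150.
Scenario B total after 4 periods: 5927
Difference B − A = 5927 − 5568 = 359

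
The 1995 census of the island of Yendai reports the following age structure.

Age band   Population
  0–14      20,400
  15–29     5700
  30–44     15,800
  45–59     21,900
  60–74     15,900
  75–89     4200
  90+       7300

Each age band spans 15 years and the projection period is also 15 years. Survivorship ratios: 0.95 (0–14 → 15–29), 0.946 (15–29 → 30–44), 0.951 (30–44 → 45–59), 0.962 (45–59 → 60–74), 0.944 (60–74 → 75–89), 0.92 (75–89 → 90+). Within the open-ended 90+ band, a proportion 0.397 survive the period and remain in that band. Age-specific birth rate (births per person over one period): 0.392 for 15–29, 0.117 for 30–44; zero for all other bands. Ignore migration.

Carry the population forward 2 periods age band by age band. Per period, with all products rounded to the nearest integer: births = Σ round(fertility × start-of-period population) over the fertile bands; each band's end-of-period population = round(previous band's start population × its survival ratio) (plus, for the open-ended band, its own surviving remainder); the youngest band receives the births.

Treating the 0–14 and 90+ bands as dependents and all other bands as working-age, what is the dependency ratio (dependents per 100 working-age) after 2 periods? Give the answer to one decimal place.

40.1

Period 1:
Births: 5700 × 0.392 = 2234 ; 15800 × 0.117 = 1849 → total 4083
15–29: 20400 × 0.95 = 19380
30–44: 5700 × 0.946 = 5392
45–59: 15800 × 0.951 = 15026
60–74: 21900 × 0.962 = 21068
75–89: 15900 × 0.944 = 15010
90+: 4200 × 0.92 + 7300 × 0.397 = 3864 + 2898 = 6762
→ [4083, 19380, 5392, 15026, 21068, 15010, 6762]
Period 2:
Births: 19380 × 0.392 = 7597 ; 5392 × 0.117 = 631 → total 8228
15–29: 4083 × 0.95 = 3879
30–44: 19380 × 0.946 = 18333
45–59: 5392 × 0.951 = 5128
60–74: 15026 × 0.962 = 14455
75–89: 21068 × 0.944 = 19888
90+: 15010 × 0.92 + 6762 × 0.397 = 13809 + 2685 = 16494
→ [8228, 3879, 18333, 5128, 14455, 19888, 16494]
Dependents (band 0–14 + band 90+) = 8228 + 16494 = 24722; working-age = 61683; ratio = 24722/61683 × 100 = 40.1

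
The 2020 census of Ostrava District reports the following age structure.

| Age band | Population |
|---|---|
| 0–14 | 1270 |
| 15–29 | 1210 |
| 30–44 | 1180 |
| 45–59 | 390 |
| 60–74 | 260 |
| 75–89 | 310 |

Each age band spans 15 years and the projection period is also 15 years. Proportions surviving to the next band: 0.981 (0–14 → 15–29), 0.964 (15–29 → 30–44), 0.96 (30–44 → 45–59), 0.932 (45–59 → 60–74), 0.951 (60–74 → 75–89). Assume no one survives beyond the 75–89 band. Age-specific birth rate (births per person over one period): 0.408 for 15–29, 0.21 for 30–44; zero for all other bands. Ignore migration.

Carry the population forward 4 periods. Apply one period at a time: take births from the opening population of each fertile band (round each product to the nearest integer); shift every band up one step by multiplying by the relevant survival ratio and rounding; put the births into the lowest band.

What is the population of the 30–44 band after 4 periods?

712

(Bands numbered youngest = 1 to oldest = 6.)
— Period 1 —
Births: 1210 × 0.408 = 494, 1180 × 0.21 = 248 ⇒ total 742
Band 2: 1270 × 0.981 = 1246
Band 3: 1210 × 0.964 = 1166
Band 4: 1180 × 0.96 = 1133
Band 5: 390 × 0.932 = 363
Band 6: 260 × 0.951 = 247
Population now: 0–14=742, 15–29=1246, 30–44=1166, 45–59=1133, 60–74=363, 75–89=247
— Period 2 —
Births: 1246 × 0.408 = 508, 1166 × 0.21 = 245 ⇒ total 753
Band 2: 742 × 0.981 = 728
Band 3: 1246 × 0.964 = 1201
Band 4: 1166 × 0.96 = 1119
Band 5: 1133 × 0.932 = 1056
Band 6: 363 × 0.951 = 345
Population now: 0–14=753, 15–29=728, 30–44=1201, 45–59=1119, 60–74=1056, 75–89=345
— Period 3 —
Births: 728 × 0.408 = 297, 1201 × 0.21 = 252 ⇒ total 549
Band 2: 753 × 0.981 = 739
Band 3: 728 × 0.964 = 702
Band 4: 1201 × 0.96 = 1153
Band 5: 1119 × 0.932 = 1043
Band 6: 1056 × 0.951 = 1004
Population now: 0–14=549, 15–29=739, 30–44=702, 45–59=1153, 60–74=1043, 75–89=1004
— Period 4 —
Births: 739 × 0.408 = 302, 702 × 0.21 = 147 ⇒ total 449
Band 2: 549 × 0.981 = 539
Band 3: 739 × 0.964 = 712
Band 4: 702 × 0.96 = 674
Band 5: 1153 × 0.932 = 1075
Band 6: 1043 × 0.951 = 992
Population now: 0–14=449, 15–29=539, 30–44=712, 45–59=674, 60–74=1075, 75–89=992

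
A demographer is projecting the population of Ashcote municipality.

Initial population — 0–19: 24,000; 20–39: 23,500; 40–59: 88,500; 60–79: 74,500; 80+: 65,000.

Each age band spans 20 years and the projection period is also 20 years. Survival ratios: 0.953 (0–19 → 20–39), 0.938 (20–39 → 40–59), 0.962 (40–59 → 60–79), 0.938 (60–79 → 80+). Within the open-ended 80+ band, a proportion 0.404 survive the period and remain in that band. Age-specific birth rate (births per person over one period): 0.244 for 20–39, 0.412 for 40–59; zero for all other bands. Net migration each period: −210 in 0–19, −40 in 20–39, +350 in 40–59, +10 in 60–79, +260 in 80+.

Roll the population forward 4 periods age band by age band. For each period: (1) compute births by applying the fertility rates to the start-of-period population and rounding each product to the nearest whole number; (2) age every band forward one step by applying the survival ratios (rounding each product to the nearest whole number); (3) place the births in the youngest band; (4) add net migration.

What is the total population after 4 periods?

133751

Let band 1 be 0–19 through band 5 = 80+.
After projecting period 1:
Births: 23500 × 0.244 = 5734, 88500 × 0.412 = 36462 → total 42196
Band 2: 24000 × 0.953 = 22872
Band 3: 23500 × 0.938 = 22043
Band 4: 88500 × 0.962 = 85137
Band 5: 74500 × 0.938 + 65000 × 0.404 = 69881 + 26260 = 96141
Net migration: Band 1 − 210 → 41986; Band 2 − 40 → 22832; Band 3 + 350 → 22393; Band 4 + 10 → 85147; Band 5 + 260 → 96401
Giving 41986 / 22832 / 22393 / 85147 / 96401.
After projecting period 2:
Births: 22832 × 0.244 = 5571, 22393 × 0.412 = 9226 → total 14797
Band 2: 41986 × 0.953 = 40013
Band 3: 22832 × 0.938 = 21416
Band 4: 22393 × 0.962 = 21542
Band 5: 85147 × 0.938 + 96401 × 0.404 = 79868 + 38946 = 118814
Net migration: Band 1 − 210 → 14587; Band 2 − 40 → 39973; Band 3 + 350 → 21766; Band 4 + 10 → 21552; Band 5 + 260 → 119074
Giving 14587 / 39973 / 21766 / 21552 / 119074.
After projecting period 3:
Births: 39973 × 0.244 = 9753, 21766 × 0.412 = 8968 → total 18721
Band 2: 14587 × 0.953 = 13901
Band 3: 39973 × 0.938 = 37495
Band 4: 21766 × 0.962 = 20939
Band 5: 21552 × 0.938 + 119074 × 0.404 = 20216 + 48106 = 68322
Net migration: Band 1 − 210 → 18511; Band 2 − 40 → 13861; Band 3 + 350 → 37845; Band 4 + 10 → 20949; Band 5 + 260 → 68582
Giving 18511 / 13861 / 37845 / 20949 / 68582.
After projecting period 4:
Births: 13861 × 0.244 = 3382, 37845 × 0.412 = 15592 → total 18974
Band 2: 18511 × 0.953 = 17641
Band 3: 13861 × 0.938 = 13002
Band 4: 37845 × 0.962 = 36407
Band 5: 20949 × 0.938 + 68582 × 0.404 = 19650 + 27707 = 47357
Net migration: Band 1 − 210 → 18764; Band 2 − 40 → 17601; Band 3 + 350 → 13352; Band 4 + 10 → 36417; Band 5 + 260 → 47617
Giving 18764 / 17601 / 13352 / 36417 / 47617.
Total after period 4: 18764 + 17601 + 13352 + 36417 + 47617 = 133751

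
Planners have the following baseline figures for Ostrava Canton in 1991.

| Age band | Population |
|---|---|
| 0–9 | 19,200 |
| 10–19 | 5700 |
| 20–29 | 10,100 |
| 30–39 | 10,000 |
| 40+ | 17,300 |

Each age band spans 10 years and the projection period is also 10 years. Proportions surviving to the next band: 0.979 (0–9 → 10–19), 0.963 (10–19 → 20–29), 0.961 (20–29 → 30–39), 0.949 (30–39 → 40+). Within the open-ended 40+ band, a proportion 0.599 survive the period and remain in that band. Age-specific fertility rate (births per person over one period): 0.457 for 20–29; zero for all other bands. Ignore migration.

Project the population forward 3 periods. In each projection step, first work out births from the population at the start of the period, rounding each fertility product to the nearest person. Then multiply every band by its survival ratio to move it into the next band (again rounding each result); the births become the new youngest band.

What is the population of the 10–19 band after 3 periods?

Let band 1 be 0–9 through band 5 = 40+.
[period 1]
Births: 10100 × 0.457 = 4616
Band 2: 19200 × 0.979 = 18797
Band 3: 5700 × 0.963 = 5489
Band 4: 10100 × 0.961 = 9706
Band 5: 10000 × 0.949 + 17300 × 0.599 = 9490 + 10363 = 19853
→ [4616, 18797, 5489, 9706, 19853]
[period 2]
Births: 5489 × 0.457 = 2508
Band 2: 4616 × 0.979 = 4519
Band 3: 18797 × 0.963 = 18102
Band 4: 5489 × 0.961 = 5275
Band 5: 9706 × 0.949 + 19853 × 0.599 = 9211 + 11892 = 21103
→ [2508, 4519, 18102, 5275, 21103]
[period 3]
Births: 18102 × 0.457 = 8273
Band 2: 2508 × 0.979 = 2455
Band 3: 4519 × 0.963 = 4352
Band 4: 18102 × 0.961 = 17396
Band 5: 5275 × 0.949 + 21103 × 0.599 = 5006 + 12641 = 17647
→ [8273, 2455, 4352, 17396, 17647]

2455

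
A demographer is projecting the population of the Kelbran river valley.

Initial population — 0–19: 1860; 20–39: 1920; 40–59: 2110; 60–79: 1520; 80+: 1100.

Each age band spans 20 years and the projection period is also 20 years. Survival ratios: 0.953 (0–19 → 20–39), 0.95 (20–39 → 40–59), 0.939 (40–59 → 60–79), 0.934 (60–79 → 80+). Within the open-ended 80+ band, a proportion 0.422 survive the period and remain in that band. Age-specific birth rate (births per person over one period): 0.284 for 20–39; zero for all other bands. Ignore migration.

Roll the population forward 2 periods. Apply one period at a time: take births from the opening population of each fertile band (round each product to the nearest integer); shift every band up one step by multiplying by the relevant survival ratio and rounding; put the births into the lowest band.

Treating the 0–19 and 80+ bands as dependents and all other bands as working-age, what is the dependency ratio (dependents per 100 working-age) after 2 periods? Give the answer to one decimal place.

80.4

Let group 1 be 0–19 through group 5 = 80+.
Period 1:
Births: 1920 × 0.284 = 545
Group 2: 1860 × 0.953 = 1773
Group 3: 1920 × 0.95 = 1824
Group 4: 2110 × 0.939 = 1981
Group 5: 1520 × 0.934 + 1100 × 0.422 = 1420 + 464 = 1884
End of period: [545, 1773, 1824, 1981, 1884]
Period 2:
Births: 1773 × 0.284 = 504
Group 2: 545 × 0.953 = 519
Group 3: 1773 × 0.95 = 1684
Group 4: 1824 × 0.939 = 1713
Group 5: 1981 × 0.934 + 1884 × 0.422 = 1850 + 795 = 2645
End of period: [504, 519, 1684, 1713, 2645]
Dependents (band 0–19 + band 80+) = 504 + 2645 = 3149; working-age = 3916; ratio = 3149/3916 × 100 = 80.4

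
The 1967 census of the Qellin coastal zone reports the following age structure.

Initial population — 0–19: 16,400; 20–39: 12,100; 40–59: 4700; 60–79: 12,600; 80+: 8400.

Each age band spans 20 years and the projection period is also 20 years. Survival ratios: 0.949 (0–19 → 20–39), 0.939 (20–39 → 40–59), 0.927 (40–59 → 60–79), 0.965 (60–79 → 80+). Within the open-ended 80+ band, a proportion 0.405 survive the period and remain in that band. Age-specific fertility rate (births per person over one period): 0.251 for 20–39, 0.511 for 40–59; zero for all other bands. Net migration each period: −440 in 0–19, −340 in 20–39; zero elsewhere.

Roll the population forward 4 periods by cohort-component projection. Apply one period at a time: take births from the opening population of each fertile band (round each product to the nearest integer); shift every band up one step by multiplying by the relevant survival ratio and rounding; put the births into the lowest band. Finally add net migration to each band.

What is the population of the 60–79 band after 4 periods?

3833

— Period 1 —
Births: 12100 × 0.251 = 3037 ; 4700 × 0.511 = 2402 → total 5439
20–39: 16400 × 0.949 = 15564
40–59: 12100 × 0.939 = 11362
60–79: 4700 × 0.927 = 4357
80+: 12600 × 0.965 + 8400 × 0.405 = 12159 + 3402 = 15561
Net migration: 0–19 − 440 → 4999; 20–39 − 340 → 15224
→ [4999, 15224, 11362, 4357, 15561]
— Period 2 —
Births: 15224 × 0.251 = 3821 ; 11362 × 0.511 = 5806 → total 9627
20–39: 4999 × 0.949 = 4744
40–59: 15224 × 0.939 = 14295
60–79: 11362 × 0.927 = 10533
80+: 4357 × 0.965 + 15561 × 0.405 = 4205 + 6302 = 10507
Net migration: 0–19 − 440 → 9187; 20–39 − 340 → 4404
→ [9187, 4404, 14295, 10533, 10507]
— Period 3 —
Births: 4404 × 0.251 = 1105 ; 14295 × 0.511 = 7305 → total 8410
20–39: 9187 × 0.949 = 8718
40–59: 4404 × 0.939 = 4135
60–79: 14295 × 0.927 = 13251
80+: 10533 × 0.965 + 10507 × 0.405 = 10164 + 4255 = 14419
Net migration: 0–19 − 440 → 7970; 20–39 − 340 → 8378
→ [7970, 8378, 4135, 13251, 14419]
— Period 4 —
Births: 8378 × 0.251 = 2103 ; 4135 × 0.511 = 2113 → total 4216
20–39: 7970 × 0.949 = 7564
40–59: 8378 × 0.939 = 7867
60–79: 4135 × 0.927 = 3833
80+: 13251 × 0.965 + 14419 × 0.405 = 12787 + 5840 = 18627
Net migration: 0–19 − 440 → 3776; 20–39 − 340 → 7224
→ [3776, 7224, 7867, 3833, 18627]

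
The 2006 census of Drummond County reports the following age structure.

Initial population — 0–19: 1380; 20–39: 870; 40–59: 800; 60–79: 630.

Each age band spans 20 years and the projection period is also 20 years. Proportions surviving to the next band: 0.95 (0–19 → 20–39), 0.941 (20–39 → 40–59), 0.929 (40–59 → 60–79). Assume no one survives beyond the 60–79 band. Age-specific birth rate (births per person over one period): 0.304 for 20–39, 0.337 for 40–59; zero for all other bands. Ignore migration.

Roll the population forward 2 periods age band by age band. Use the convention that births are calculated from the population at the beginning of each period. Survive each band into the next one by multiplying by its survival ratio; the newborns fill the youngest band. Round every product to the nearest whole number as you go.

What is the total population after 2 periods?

3177

After projecting period 1:
Births: 870 * 0.304 = 264 ; 800 * 0.337 = 270 → total 534
20–39: 1380 * 0.95 = 1311
40–59: 870 * 0.941 = 819
60–79: 800 * 0.929 = 743
Population now: 0–19=534, 20–39=1311, 40–59=819, 60–79=743
After projecting period 2:
Births: 1311 * 0.304 = 399 ; 819 * 0.337 = 276 → total 675
20–39: 534 * 0.95 = 507
40–59: 1311 * 0.941 = 1234
60–79: 819 * 0.929 = 761
Population now: 0–19=675, 20–39=507, 40–59=1234, 60–79=761
Total after period 2: 675 + 507 + 1234 + 761 = 3177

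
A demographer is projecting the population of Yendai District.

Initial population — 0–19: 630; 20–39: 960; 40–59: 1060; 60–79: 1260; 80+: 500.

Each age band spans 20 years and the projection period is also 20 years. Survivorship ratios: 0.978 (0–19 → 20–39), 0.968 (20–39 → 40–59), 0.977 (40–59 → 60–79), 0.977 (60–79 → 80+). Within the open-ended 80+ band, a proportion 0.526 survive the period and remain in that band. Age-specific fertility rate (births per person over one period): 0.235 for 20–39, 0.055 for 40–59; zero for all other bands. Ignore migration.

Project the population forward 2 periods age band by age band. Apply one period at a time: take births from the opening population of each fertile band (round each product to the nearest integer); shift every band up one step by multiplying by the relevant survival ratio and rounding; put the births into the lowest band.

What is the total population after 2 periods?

3776

Period 1:
Births: 960 × 0.235 = 226  |  1060 × 0.055 = 58 — total 284
20–39: 630 × 0.978 = 616
40–59: 960 × 0.968 = 929
60–79: 1060 × 0.977 = 1036
80+: 1260 × 0.977 + 500 × 0.526 = 1231 + 263 = 1494
End of period: [284, 616, 929, 1036, 1494]
Period 2:
Births: 616 × 0.235 = 145  |  929 × 0.055 = 51 — total 196
20–39: 284 × 0.978 = 278
40–59: 616 × 0.968 = 596
60–79: 929 × 0.977 = 908
80+: 1036 × 0.977 + 1494 × 0.526 = 1012 + 786 = 1798
End of period: [196, 278, 596, 908, 1798]
Total after period 2: 196 + 278 + 596 + 908 + 1798 = 3776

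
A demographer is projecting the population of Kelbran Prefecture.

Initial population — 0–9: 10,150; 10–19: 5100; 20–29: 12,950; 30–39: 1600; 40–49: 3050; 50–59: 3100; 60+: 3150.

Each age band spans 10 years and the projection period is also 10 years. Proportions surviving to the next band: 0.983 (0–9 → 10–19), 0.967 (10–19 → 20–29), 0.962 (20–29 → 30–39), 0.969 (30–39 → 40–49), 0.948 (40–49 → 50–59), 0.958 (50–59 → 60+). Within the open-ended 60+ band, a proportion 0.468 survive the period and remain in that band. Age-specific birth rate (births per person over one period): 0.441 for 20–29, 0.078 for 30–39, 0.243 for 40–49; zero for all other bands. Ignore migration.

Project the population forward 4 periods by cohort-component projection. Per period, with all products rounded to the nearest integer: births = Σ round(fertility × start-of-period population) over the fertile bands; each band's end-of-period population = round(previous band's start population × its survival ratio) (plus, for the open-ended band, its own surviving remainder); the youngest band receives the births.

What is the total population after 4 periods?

[period 1]
Births: 12950 × 0.441 = 5711  |  1600 × 0.078 = 125  |  3050 × 0.243 = 741 ⇒ total 6577
10–19: 10150 × 0.983 = 9977
20–29: 5100 × 0.967 = 4932
30–39: 12950 × 0.962 = 12458
40–49: 1600 × 0.969 = 1550
50–59: 3050 × 0.948 = 2891
60+: 3100 × 0.958 + 3150 × 0.468 = 2970 + 1474 = 4444
End of period: [6577, 9977, 4932, 12458, 1550, 2891, 4444]
[period 2]
Births: 4932 × 0.441 = 2175  |  12458 × 0.078 = 972  |  1550 × 0.243 = 377 ⇒ total 3524
10–19: 6577 × 0.983 = 6465
20–29: 9977 × 0.967 = 9648
30–39: 4932 × 0.962 = 4745
40–49: 12458 × 0.969 = 12072
50–59: 1550 × 0.948 = 1469
60+: 2891 × 0.958 + 4444 × 0.468 = 2770 + 2080 = 4850
End of period: [3524, 6465, 9648, 4745, 12072, 1469, 4850]
[period 3]
Births: 9648 × 0.441 = 4255  |  4745 × 0.078 = 370  |  12072 × 0.243 = 2933 ⇒ total 7558
10–19: 3524 × 0.983 = 3464
20–29: 6465 × 0.967 = 6252
30–39: 9648 × 0.962 = 9281
40–49: 4745 × 0.969 = 4598
50–59: 12072 × 0.948 = 11444
60+: 1469 × 0.958 + 4850 × 0.468 = 1407 + 2270 = 3677
End of period: [7558, 3464, 6252, 9281, 4598, 11444, 3677]
[period 4]
Births: 6252 × 0.441 = 2757  |  9281 × 0.078 = 724  |  4598 × 0.243 = 1117 ⇒ total 4598
10–19: 7558 × 0.983 = 7430
20–29: 3464 × 0.967 = 3350
30–39: 6252 × 0.962 = 6014
40–49: 9281 × 0.969 = 8993
50–59: 4598 × 0.948 = 4359
60+: 11444 × 0.958 + 3677 × 0.468 = 10963 + 1721 = 12684
End of period: [4598, 7430, 3350, 6014, 8993, 4359, 12684]
Total after period 4: 4598 + 7430 + 3350 + 6014 + 8993 + 4359 + 12684 = 47428

47428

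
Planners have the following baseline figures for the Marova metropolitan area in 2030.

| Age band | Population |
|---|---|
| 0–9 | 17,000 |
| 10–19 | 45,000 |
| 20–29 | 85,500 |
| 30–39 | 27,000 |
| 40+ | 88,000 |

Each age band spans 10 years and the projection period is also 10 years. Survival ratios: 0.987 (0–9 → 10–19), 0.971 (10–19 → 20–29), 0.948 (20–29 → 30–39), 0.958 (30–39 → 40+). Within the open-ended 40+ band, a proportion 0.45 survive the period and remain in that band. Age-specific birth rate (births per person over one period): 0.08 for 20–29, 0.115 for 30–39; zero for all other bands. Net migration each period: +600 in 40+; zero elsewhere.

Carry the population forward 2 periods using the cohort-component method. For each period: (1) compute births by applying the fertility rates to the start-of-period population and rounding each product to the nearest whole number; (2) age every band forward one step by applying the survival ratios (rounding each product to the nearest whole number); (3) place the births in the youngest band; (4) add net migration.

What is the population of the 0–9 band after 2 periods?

Numbering the groups 1..5 from youngest to oldest:
[period 1]
Births: 85500 * 0.08 = 6840  |  27000 * 0.115 = 3105 → total 9945
Group 2: 17000 * 0.987 = 16779
Group 3: 45000 * 0.971 = 43695
Group 4: 85500 * 0.948 = 81054
Group 5: 27000 * 0.958 + 88000 * 0.45 = 25866 + 39600 = 65466
Net migration: Group 5 + 600 → 66066
Giving 9945 / 16779 / 43695 / 81054 / 66066.
[period 2]
Births: 43695 * 0.08 = 3496  |  81054 * 0.115 = 9321 → total 12817
Group 2: 9945 * 0.987 = 9816
Group 3: 16779 * 0.971 = 16292
Group 4: 43695 * 0.948 = 41423
Group 5: 81054 * 0.958 + 66066 * 0.45 = 77650 + 29730 = 107380
Net migration: Group 5 + 600 → 107980
Giving 12817 / 9816 / 16292 / 41423 / 107980.

12817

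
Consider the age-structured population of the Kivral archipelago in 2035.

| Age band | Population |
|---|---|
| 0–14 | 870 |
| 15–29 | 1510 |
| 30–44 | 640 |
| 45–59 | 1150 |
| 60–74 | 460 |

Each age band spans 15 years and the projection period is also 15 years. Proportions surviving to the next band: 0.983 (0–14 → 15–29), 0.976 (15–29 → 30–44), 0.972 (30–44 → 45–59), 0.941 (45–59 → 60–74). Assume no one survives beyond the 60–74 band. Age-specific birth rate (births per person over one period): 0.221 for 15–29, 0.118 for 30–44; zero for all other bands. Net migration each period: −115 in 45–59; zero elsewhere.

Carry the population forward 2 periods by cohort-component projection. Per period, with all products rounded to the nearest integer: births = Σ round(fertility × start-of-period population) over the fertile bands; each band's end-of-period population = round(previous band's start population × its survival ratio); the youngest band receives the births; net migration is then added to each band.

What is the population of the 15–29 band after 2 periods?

403

Numbering the bands 1..5 from youngest to oldest:
[period 1]
Births: 1510 * 0.221 = 334, 640 * 0.118 = 76 → 410
Band 2: 870 * 0.983 = 855
Band 3: 1510 * 0.976 = 1474
Band 4: 640 * 0.972 = 622
Band 5: 1150 * 0.941 = 1082
Net migration: Band 4 − 115 → 507
→ [410, 855, 1474, 507, 1082]
[period 2]
Births: 855 * 0.221 = 189, 1474 * 0.118 = 174 → 363
Band 2: 410 * 0.983 = 403
Band 3: 855 * 0.976 = 834
Band 4: 1474 * 0.972 = 1433
Band 5: 507 * 0.941 = 477
Net migration: Band 4 − 115 → 1318
→ [363, 403, 834, 1318, 477]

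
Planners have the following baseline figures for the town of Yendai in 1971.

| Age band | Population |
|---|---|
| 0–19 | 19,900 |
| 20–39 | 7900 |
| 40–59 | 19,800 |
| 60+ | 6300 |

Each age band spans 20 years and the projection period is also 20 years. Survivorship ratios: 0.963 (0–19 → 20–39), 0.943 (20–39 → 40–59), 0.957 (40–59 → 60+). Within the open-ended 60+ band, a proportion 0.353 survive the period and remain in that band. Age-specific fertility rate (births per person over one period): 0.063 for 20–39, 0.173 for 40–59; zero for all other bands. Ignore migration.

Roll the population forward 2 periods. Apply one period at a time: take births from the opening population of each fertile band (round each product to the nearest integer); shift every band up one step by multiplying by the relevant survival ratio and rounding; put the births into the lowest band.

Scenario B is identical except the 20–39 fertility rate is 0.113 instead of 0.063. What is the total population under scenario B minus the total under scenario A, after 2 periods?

(Bands numbered youngest = 1 to oldest = 4.)
Period 1:
Births: 7900 × 0.063 = 498  |  19800 × 0.173 = 3425 → total 3923
Band 2: 19900 × 0.963 = 19164
Band 3: 7900 × 0.943 = 7450
Band 4: 19800 × 0.957 + 6300 × 0.353 = 18949 + 2224 = 21173
Population now: 0–19=3923, 20–39=19164, 40–59=7450, 60+=21173
Period 2:
Births: 19164 × 0.063 = 1207  |  7450 × 0.173 = 1289 → total 2496
Band 2: 3923 × 0.963 = 3778
Band 3: 19164 × 0.943 = 18072
Band 4: 7450 × 0.957 + 21173 × 0.353 = 7130 + 7474 = 14604
Population now: 0–19=2496, 20–39=3778, 40–59=18072, 60+=14604
Scenario A total after 2 periods: 38950
Scenario B projection —
Period 1:
Births: 7900 × 0.113 = 893  |  19800 × 0.173 = 3425 → total 4318
Band 2: 19900 × 0.963 = 19164
Band 3: 7900 × 0.943 = 7450
Band 4: 19800 × 0.957 + 6300 × 0.353 = 18949 + 2224 = 21173
Population now: 0–19=4318, 20–39=19164, 40–59=7450, 60+=21173
Period 2:
Births: 19164 × 0.113 = 2166  |  7450 × 0.173 = 1289 → total 3455
Band 2: 4318 × 0.963 = 4158
Band 3: 19164 × 0.943 = 18072
Band 4: 7450 × 0.957 + 21173 × 0.353 = 7130 + 7474 = 14604
Population now: 0–19=3455, 20–39=4158, 40–59=18072, 60+=14604
Scenario B total after 2 periods: 40289
Difference B − A = 40289 − 38950 = 1339

1339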